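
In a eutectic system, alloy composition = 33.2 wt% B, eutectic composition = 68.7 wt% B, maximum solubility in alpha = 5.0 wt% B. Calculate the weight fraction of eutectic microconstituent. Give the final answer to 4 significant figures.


f_primary = (C_e - C0) / (C_e - C_alpha_max)
f_primary = (68.7 - 33.2) / (68.7 - 5.0)
f_primary = 0.5573
f_eutectic = 1 - 0.5573 = 0.4427


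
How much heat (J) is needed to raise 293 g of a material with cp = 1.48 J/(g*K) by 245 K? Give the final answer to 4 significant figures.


Q = m * cp * dT
Q = 293 * 1.48 * 245
Q = 106200 J


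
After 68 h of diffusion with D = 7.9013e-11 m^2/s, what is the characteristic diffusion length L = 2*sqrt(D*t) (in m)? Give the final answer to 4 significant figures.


t = 68 hr = 244800 s
Diffusion length = 2*sqrt(D*t)
= 2*sqrt(7.9013e-11 * 244800)
= 8.796e-03 m


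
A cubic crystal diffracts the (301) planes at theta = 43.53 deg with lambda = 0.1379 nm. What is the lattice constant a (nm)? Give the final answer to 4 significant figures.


d = lambda / (2*sin(theta))
d = 0.1379 / (2*sin(43.53 deg))
d = 0.100111 nm
a = d * sqrt(h^2+k^2+l^2) = 0.100111 * sqrt(10)
a = 0.3166 nm


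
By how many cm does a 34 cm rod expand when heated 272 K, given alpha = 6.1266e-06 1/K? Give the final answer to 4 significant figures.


dL = L0 * alpha * dT
dL = 34 * 6.1266e-06 * 272
dL = 0.05666 cm


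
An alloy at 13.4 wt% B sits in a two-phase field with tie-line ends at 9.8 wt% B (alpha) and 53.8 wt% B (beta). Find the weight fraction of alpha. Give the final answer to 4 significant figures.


f_alpha = (C_beta - C0) / (C_beta - C_alpha)
f_alpha = (53.8 - 13.4) / (53.8 - 9.8)
f_alpha = 0.9182


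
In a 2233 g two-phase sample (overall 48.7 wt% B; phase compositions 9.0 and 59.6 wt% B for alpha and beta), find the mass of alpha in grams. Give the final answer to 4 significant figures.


f_alpha = (C_beta - C0) / (C_beta - C_alpha)
f_alpha = (59.6 - 48.7) / (59.6 - 9.0) = 0.215415
m_alpha = f_alpha * m_total = 0.215415 * 2233 = 481 g


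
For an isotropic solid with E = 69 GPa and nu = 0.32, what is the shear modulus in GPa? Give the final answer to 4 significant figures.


G = E / (2*(1+nu))
G = 69 / (2*(1+0.32))
G = 26.14 GPa


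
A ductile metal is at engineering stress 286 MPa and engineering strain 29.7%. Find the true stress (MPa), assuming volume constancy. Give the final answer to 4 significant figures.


sigma_true = sigma_eng * (1 + epsilon_eng)
sigma_true = 286 * (1 + 0.297)
sigma_true = 370.9 MPa


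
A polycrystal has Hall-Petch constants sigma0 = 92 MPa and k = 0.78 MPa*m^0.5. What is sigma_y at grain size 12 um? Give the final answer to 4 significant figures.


sigma_y = sigma0 + k / sqrt(d)
d = 12 um = 1.2e-05 m
sigma_y = 92 + 0.78 / sqrt(1.2e-05)
sigma_y = 317.2 MPa


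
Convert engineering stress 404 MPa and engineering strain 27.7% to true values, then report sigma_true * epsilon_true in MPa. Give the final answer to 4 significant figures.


sigma_true = sigma_eng * (1 + epsilon_eng)
sigma_true = 404 * (1 + 0.277) = 515.908 MPa
epsilon_true = ln(1 + epsilon_eng)
epsilon_true = ln(1 + 0.277) = 0.244514
sigma_true * epsilon_true = 515.908 * 0.244514 = 126.1 MPa


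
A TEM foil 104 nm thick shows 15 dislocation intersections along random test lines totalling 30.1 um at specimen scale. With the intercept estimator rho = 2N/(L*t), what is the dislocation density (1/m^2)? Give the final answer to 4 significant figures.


rho = 2N / (L * t)
L = 30.1 um = 3.01e-05 m, t = 104 nm = 1.04e-07 m
rho = 2 * 15 / (3.01e-05 * 1.04e-07)
rho = 9.583e+12 1/m^2


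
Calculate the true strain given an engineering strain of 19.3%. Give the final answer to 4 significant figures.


epsilon_true = ln(1 + epsilon_eng)
epsilon_true = ln(1 + 0.193)
epsilon_true = 0.1765


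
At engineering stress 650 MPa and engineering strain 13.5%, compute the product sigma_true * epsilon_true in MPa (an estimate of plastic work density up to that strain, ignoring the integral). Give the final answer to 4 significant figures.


sigma_true = sigma_eng * (1 + epsilon_eng)
sigma_true = 650 * (1 + 0.135) = 737.75 MPa
epsilon_true = ln(1 + epsilon_eng)
epsilon_true = ln(1 + 0.135) = 0.126633
sigma_true * epsilon_true = 737.75 * 0.126633 = 93.42 MPa


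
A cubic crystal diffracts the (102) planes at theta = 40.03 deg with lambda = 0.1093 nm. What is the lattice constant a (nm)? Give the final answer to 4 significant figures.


d = lambda / (2*sin(theta))
d = 0.1093 / (2*sin(40.03 deg))
d = 0.0849673 nm
a = d * sqrt(h^2+k^2+l^2) = 0.0849673 * sqrt(5)
a = 0.19 nm


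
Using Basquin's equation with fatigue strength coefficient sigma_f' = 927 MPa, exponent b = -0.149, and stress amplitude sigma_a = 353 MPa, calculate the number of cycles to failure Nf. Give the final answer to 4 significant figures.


sigma_a = sigma_f' * (2*Nf)^b
2*Nf = (sigma_a / sigma_f')^(1/b)
2*Nf = (353 / 927)^(1/-0.149)
2*Nf = 651.82
Nf = 325.9 cycles


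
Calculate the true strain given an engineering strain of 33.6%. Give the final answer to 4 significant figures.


epsilon_true = ln(1 + epsilon_eng)
epsilon_true = ln(1 + 0.336)
epsilon_true = 0.2897


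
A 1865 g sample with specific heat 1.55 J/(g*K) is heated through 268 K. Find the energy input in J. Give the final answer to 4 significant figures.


Q = m * cp * dT
Q = 1865 * 1.55 * 268
Q = 774700 J


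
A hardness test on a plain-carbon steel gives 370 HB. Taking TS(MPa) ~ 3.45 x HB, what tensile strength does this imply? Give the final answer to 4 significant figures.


TS (MPa) = 3.45 * HB
TS = 3.45 * 370
TS = 1277 MPa


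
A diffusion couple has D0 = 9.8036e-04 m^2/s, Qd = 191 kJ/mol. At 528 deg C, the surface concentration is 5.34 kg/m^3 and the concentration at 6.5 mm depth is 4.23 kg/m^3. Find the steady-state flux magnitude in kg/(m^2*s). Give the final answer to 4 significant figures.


Step 1: D = D0 * exp(-Qd/(R*T))
T = 528 + 273.15 = 801.15 K
D = 9.8036e-04 * exp(-191e3 / (8.314 * 801.15)) = 3.44998e-16 m^2/s
Step 2: J = D * (C1 - C2) / dx
J = 3.44998e-16 * (5.34 - 4.23) / 6.5e-03
J = 5.892e-14 kg/(m^2*s)


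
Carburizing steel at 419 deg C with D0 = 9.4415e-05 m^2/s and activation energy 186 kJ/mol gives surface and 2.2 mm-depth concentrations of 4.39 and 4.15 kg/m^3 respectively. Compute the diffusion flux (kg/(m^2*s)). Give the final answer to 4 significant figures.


Step 1: D = D0 * exp(-Qd/(R*T))
T = 419 + 273.15 = 692.15 K
D = 9.4415e-05 * exp(-186e3 / (8.314 * 692.15)) = 8.66224e-19 m^2/s
Step 2: J = D * (C1 - C2) / dx
J = 8.66224e-19 * (4.39 - 4.15) / 2.2e-03
J = 9.45e-17 kg/(m^2*s)


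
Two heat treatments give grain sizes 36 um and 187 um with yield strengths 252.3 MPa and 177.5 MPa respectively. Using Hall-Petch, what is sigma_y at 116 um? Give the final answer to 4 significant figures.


sigma_y = sigma0 + k / sqrt(d)
1/sqrt(d1) = 1/sqrt(3.6e-05) = 166.667;  1/sqrt(d2) = 73.1272
k = (sigma1 - sigma2) / (1/sqrt(d1) - 1/sqrt(d2)) = (252.3 - 177.5) / (166.667 - 73.1272) = 0.799663 MPa*m^0.5
sigma0 = sigma1 - k/sqrt(d1) = 252.3 - 0.799663*166.667 = 119.023 MPa
sigma_y(d3) = 119.023 + 0.799663 / sqrt(1.16e-04) = 193.3 MPa


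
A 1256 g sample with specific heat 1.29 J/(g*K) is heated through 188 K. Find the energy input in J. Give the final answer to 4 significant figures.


Q = m * cp * dT
Q = 1256 * 1.29 * 188
Q = 304600 J


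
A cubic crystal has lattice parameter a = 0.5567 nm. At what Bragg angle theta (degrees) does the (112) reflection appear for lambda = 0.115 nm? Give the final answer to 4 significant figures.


d = a / sqrt(h^2+k^2+l^2)
d = 0.5567 / sqrt(6) = 0.227272 nm
lambda = 2*d*sin(theta)  =>  sin(theta) = lambda / (2*d)
sin(theta) = 0.115 / (2 * 0.227272) = 0.253001
theta = 14.66 deg


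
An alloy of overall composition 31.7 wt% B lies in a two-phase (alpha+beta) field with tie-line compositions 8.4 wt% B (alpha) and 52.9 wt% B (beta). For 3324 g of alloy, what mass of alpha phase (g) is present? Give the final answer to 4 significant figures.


f_alpha = (C_beta - C0) / (C_beta - C_alpha)
f_alpha = (52.9 - 31.7) / (52.9 - 8.4) = 0.476404
m_alpha = f_alpha * m_total = 0.476404 * 3324 = 1584 g


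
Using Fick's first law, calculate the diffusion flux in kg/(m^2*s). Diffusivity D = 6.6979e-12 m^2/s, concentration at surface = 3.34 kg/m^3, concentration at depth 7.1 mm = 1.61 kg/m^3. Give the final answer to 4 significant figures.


J = -D * (dC/dx) = D * (C1 - C2) / dx
J = 6.6979e-12 * (3.34 - 1.61) / 7.1e-03
J = 1.632e-09 kg/(m^2*s)


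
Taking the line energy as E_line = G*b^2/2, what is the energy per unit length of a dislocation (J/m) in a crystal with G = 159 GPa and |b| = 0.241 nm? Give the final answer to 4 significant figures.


E = G*b^2/2
b = 0.241 nm = 2.41e-10 m
G = 159 GPa = 1.59e+11 Pa
E = 0.5 * 1.59e+11 * (2.41e-10)^2
E = 4.617e-09 J/m


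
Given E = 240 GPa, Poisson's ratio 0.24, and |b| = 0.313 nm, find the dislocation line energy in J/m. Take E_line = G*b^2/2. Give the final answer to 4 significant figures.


Step 1: G = E / (2*(1+nu))
G = 240 / (2*(1+0.24)) = 96.7742 GPa = 9.67742e+10 Pa
Step 2: E_line = G*b^2/2
b = 0.313 nm = 3.13e-10 m
E_line = 0.5 * 9.67742e+10 * (3.13e-10)^2 = 4.74e-09 J/m


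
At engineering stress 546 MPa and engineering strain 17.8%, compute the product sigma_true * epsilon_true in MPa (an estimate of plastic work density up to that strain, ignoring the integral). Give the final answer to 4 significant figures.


sigma_true = sigma_eng * (1 + epsilon_eng)
sigma_true = 546 * (1 + 0.178) = 643.188 MPa
epsilon_true = ln(1 + epsilon_eng)
epsilon_true = ln(1 + 0.178) = 0.163818
sigma_true * epsilon_true = 643.188 * 0.163818 = 105.4 MPa


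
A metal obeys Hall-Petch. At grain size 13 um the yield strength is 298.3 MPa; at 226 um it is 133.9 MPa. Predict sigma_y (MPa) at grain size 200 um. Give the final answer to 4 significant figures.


sigma_y = sigma0 + k / sqrt(d)
1/sqrt(d1) = 1/sqrt(1.3e-05) = 277.35;  1/sqrt(d2) = 66.519
k = (sigma1 - sigma2) / (1/sqrt(d1) - 1/sqrt(d2)) = (298.3 - 133.9) / (277.35 - 66.519) = 0.779771 MPa*m^0.5
sigma0 = sigma1 - k/sqrt(d1) = 298.3 - 0.779771*277.35 = 82.0304 MPa
sigma_y(d3) = 82.0304 + 0.779771 / sqrt(2e-04) = 137.2 MPa


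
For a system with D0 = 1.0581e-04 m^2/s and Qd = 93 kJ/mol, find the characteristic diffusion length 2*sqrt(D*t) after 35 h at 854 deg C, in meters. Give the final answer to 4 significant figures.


Step 1: D = D0 * exp(-Qd/(R*T))
T = 1127.15 K
D = 1.0581e-04 * exp(-93e3 / (8.314 * 1127.15)) = 5.18256e-09 m^2/s
Step 2: L = 2*sqrt(D*t)
t = 35 h = 126000 s
L = 2*sqrt(5.18256e-09 * 126000) = 0.05111 m


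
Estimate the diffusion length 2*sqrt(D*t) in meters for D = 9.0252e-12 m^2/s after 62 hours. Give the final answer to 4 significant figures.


t = 62 hr = 223200 s
Diffusion length = 2*sqrt(D*t)
= 2*sqrt(9.0252e-12 * 223200)
= 2.839e-03 m


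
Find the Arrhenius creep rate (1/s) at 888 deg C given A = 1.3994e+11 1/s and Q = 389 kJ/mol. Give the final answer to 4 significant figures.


rate = A * exp(-Q / (R*T))
T = 888 + 273.15 = 1161.15 K
rate = 1.3994e+11 * exp(-389e3 / (8.314 * 1161.15))
rate = 4.426e-07 1/s


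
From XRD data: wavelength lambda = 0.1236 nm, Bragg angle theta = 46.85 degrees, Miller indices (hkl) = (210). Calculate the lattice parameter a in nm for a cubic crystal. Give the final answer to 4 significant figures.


d = lambda / (2*sin(theta))
d = 0.1236 / (2*sin(46.85 deg))
d = 0.0847079 nm
a = d * sqrt(h^2+k^2+l^2) = 0.0847079 * sqrt(5)
a = 0.1894 nm


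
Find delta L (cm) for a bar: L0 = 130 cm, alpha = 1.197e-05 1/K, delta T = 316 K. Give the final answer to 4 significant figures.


dL = L0 * alpha * dT
dL = 130 * 1.197e-05 * 316
dL = 0.4917 cm


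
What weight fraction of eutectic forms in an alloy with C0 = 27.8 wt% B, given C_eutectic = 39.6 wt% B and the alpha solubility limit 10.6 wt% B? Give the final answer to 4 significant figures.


f_primary = (C_e - C0) / (C_e - C_alpha_max)
f_primary = (39.6 - 27.8) / (39.6 - 10.6)
f_primary = 0.406897
f_eutectic = 1 - 0.406897 = 0.5931


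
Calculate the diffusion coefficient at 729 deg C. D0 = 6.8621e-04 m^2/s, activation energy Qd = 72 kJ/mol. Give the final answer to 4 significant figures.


D = D0 * exp(-Qd / (R*T))
T = 1002.15 K
D = 6.8621e-04 * exp(-72e3 / (8.314 * 1002.15))
D = 1.212e-07 m^2/s


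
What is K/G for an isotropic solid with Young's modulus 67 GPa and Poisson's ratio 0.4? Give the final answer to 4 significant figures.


G = E / (2*(1+nu))
G = 67 / (2*(1+0.4)) = 23.9286 GPa
K = E / (3*(1-2*nu))
K = 67 / (3*(1-2*0.4)) = 111.667 GPa
K/G = 111.667 / 23.9286 = 4.667


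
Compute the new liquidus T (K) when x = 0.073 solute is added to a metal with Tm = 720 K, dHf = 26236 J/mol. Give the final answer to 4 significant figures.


dT = R*Tm^2*x / dHf
dT = 8.314 * 720^2 * 0.073 / 26236
dT = 11.9922 K
T_new = 720 - 11.9922 = 708 K


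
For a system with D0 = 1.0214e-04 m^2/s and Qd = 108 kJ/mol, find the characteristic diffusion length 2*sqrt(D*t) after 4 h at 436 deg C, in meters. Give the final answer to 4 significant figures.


Step 1: D = D0 * exp(-Qd/(R*T))
T = 709.15 K
D = 1.0214e-04 * exp(-108e3 / (8.314 * 709.15)) = 1.13197e-12 m^2/s
Step 2: L = 2*sqrt(D*t)
t = 4 h = 14400 s
L = 2*sqrt(1.13197e-12 * 14400) = 2.553e-04 m


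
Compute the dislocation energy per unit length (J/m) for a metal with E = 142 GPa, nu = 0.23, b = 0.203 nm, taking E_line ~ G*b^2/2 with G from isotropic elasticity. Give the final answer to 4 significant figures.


Step 1: G = E / (2*(1+nu))
G = 142 / (2*(1+0.23)) = 57.7236 GPa = 5.77236e+10 Pa
Step 2: E_line = G*b^2/2
b = 0.203 nm = 2.03e-10 m
E_line = 0.5 * 5.77236e+10 * (2.03e-10)^2 = 1.189e-09 J/m


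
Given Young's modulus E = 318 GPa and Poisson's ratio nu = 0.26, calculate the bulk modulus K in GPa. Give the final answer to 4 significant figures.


K = E / (3*(1-2*nu))
K = 318 / (3*(1-2*0.26))
K = 220.8 GPa


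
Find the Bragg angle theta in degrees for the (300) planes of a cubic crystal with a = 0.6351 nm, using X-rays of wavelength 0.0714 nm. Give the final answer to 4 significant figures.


d = a / sqrt(h^2+k^2+l^2)
d = 0.6351 / sqrt(9) = 0.2117 nm
lambda = 2*d*sin(theta)  =>  sin(theta) = lambda / (2*d)
sin(theta) = 0.0714 / (2 * 0.2117) = 0.168635
theta = 9.708 deg


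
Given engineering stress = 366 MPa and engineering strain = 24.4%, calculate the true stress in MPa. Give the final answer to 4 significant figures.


sigma_true = sigma_eng * (1 + epsilon_eng)
sigma_true = 366 * (1 + 0.244)
sigma_true = 455.3 MPa


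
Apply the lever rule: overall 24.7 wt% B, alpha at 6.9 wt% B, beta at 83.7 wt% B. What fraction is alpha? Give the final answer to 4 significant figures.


f_alpha = (C_beta - C0) / (C_beta - C_alpha)
f_alpha = (83.7 - 24.7) / (83.7 - 6.9)
f_alpha = 0.7682


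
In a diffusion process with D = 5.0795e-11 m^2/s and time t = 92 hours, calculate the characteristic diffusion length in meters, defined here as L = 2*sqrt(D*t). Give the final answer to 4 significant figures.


t = 92 hr = 331200 s
Diffusion length = 2*sqrt(D*t)
= 2*sqrt(5.0795e-11 * 331200)
= 8.203e-03 m


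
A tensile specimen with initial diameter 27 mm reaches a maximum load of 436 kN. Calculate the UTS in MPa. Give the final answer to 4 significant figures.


A0 = pi*(d/2)^2 = pi*(27/2)^2 = 572.555 mm^2
UTS = F_max / A0 = 436*1000 / 572.555
UTS = 761.5 MPa


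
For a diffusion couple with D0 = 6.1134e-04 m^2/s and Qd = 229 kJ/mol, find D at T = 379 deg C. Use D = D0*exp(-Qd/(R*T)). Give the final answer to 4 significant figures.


D = D0 * exp(-Qd / (R*T))
T = 652.15 K
D = 6.1134e-04 * exp(-229e3 / (8.314 * 652.15))
D = 2.777e-22 m^2/s


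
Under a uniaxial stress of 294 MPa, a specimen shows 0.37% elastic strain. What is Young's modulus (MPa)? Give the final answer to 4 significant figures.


E = sigma / epsilon
epsilon = 0.37% = 3.7e-03
E = 294 / 3.7e-03
E = 79460 MPa


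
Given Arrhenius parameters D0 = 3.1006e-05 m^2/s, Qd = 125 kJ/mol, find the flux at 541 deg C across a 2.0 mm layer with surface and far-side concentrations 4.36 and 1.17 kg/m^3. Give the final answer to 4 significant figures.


Step 1: D = D0 * exp(-Qd/(R*T))
T = 541 + 273.15 = 814.15 K
D = 3.1006e-05 * exp(-125e3 / (8.314 * 814.15)) = 2.96036e-13 m^2/s
Step 2: J = D * (C1 - C2) / dx
J = 2.96036e-13 * (4.36 - 1.17) / 2e-03
J = 4.722e-10 kg/(m^2*s)


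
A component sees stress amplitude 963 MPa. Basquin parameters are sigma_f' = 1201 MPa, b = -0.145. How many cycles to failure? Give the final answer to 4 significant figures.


sigma_a = sigma_f' * (2*Nf)^b
2*Nf = (sigma_a / sigma_f')^(1/b)
2*Nf = (963 / 1201)^(1/-0.145)
2*Nf = 4.58664
Nf = 2.293 cycles


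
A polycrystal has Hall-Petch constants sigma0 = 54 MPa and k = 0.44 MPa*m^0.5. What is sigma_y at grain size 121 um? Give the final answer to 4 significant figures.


sigma_y = sigma0 + k / sqrt(d)
d = 121 um = 1.21e-04 m
sigma_y = 54 + 0.44 / sqrt(1.21e-04)
sigma_y = 94 MPa


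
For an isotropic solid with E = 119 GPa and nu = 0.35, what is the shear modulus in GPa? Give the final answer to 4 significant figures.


G = E / (2*(1+nu))
G = 119 / (2*(1+0.35))
G = 44.07 GPa


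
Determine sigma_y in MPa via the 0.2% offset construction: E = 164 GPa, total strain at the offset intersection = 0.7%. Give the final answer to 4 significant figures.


Offset strain = 0.002
Elastic strain at yield = total_strain - offset = 7e-03 - 0.002 = 5e-03
sigma_y = E * elastic_strain = 164000 * 5e-03
sigma_y = 820 MPa


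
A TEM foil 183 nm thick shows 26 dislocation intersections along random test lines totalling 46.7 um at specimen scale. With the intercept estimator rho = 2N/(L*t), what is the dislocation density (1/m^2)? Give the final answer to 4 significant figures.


rho = 2N / (L * t)
L = 46.7 um = 4.67e-05 m, t = 183 nm = 1.83e-07 m
rho = 2 * 26 / (4.67e-05 * 1.83e-07)
rho = 6.085e+12 1/m^2


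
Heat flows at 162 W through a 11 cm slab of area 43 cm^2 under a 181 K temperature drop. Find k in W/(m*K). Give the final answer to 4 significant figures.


k = Q*L / (A*dT)
L = 0.11 m, A = 4.3e-03 m^2
k = 162 * 0.11 / (4.3e-03 * 181)
k = 22.9 W/(m*K)


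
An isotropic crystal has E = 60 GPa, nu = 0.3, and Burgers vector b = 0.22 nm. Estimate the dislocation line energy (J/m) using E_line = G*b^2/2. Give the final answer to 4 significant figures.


Step 1: G = E / (2*(1+nu))
G = 60 / (2*(1+0.3)) = 23.0769 GPa = 2.30769e+10 Pa
Step 2: E_line = G*b^2/2
b = 0.22 nm = 2.2e-10 m
E_line = 0.5 * 2.30769e+10 * (2.2e-10)^2 = 5.585e-10 J/m


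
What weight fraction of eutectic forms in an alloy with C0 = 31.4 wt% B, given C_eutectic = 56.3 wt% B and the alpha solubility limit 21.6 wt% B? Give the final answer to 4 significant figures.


f_primary = (C_e - C0) / (C_e - C_alpha_max)
f_primary = (56.3 - 31.4) / (56.3 - 21.6)
f_primary = 0.717579
f_eutectic = 1 - 0.717579 = 0.2824


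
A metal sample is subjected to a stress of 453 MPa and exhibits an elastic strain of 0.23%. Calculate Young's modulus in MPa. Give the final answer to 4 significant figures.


E = sigma / epsilon
epsilon = 0.23% = 2.3e-03
E = 453 / 2.3e-03
E = 197000 MPa


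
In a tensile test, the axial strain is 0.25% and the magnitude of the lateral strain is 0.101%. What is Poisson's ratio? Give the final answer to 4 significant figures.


nu = -epsilon_lat / epsilon_axial
Lateral strain is contraction (negative), so using magnitudes:
nu = 0.101 / 0.25
nu = 0.404


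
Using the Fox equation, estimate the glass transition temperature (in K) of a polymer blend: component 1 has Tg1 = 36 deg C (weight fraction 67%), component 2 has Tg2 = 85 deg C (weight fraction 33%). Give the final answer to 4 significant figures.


1/Tg = w1/Tg1 + w2/Tg2 (in Kelvin)
Tg1 = 309.15 K, Tg2 = 358.15 K
1/Tg = 0.67/309.15 + 0.33/358.15
Tg = 323.8 K


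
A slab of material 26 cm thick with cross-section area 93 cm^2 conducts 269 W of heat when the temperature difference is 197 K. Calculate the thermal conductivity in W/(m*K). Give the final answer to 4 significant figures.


k = Q*L / (A*dT)
L = 0.26 m, A = 9.3e-03 m^2
k = 269 * 0.26 / (9.3e-03 * 197)
k = 38.17 W/(m*K)


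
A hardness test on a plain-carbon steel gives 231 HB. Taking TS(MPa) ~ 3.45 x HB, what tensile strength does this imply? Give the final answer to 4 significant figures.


TS (MPa) = 3.45 * HB
TS = 3.45 * 231
TS = 797 MPa


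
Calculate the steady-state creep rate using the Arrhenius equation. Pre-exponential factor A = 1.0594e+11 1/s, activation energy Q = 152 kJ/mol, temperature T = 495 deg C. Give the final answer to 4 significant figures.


rate = A * exp(-Q / (R*T))
T = 495 + 273.15 = 768.15 K
rate = 1.0594e+11 * exp(-152e3 / (8.314 * 768.15))
rate = 4.882 1/s


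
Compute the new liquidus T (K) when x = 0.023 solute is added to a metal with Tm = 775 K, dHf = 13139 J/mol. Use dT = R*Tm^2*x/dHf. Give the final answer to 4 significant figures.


dT = R*Tm^2*x / dHf
dT = 8.314 * 775^2 * 0.023 / 13139
dT = 8.74136 K
T_new = 775 - 8.74136 = 766.3 K


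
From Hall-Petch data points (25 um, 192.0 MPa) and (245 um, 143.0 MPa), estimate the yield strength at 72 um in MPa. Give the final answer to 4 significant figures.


sigma_y = sigma0 + k / sqrt(d)
1/sqrt(d1) = 1/sqrt(2.5e-05) = 200;  1/sqrt(d2) = 63.8877
k = (sigma1 - sigma2) / (1/sqrt(d1) - 1/sqrt(d2)) = (192.0 - 143.0) / (200 - 63.8877) = 0.359997 MPa*m^0.5
sigma0 = sigma1 - k/sqrt(d1) = 192.0 - 0.359997*200 = 120.001 MPa
sigma_y(d3) = 120.001 + 0.359997 / sqrt(7.2e-05) = 162.4 MPa


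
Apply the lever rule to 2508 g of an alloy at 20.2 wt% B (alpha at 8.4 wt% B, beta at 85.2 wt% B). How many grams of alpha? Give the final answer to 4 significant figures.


f_alpha = (C_beta - C0) / (C_beta - C_alpha)
f_alpha = (85.2 - 20.2) / (85.2 - 8.4) = 0.846354
m_alpha = f_alpha * m_total = 0.846354 * 2508 = 2123 g


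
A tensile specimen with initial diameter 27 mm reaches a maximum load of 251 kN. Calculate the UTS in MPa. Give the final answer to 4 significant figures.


A0 = pi*(d/2)^2 = pi*(27/2)^2 = 572.555 mm^2
UTS = F_max / A0 = 251*1000 / 572.555
UTS = 438.4 MPa


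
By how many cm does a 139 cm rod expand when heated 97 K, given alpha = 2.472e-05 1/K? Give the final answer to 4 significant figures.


dL = L0 * alpha * dT
dL = 139 * 2.472e-05 * 97
dL = 0.3333 cm


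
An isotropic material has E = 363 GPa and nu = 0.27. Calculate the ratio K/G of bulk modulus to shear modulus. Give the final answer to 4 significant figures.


G = E / (2*(1+nu))
G = 363 / (2*(1+0.27)) = 142.913 GPa
K = E / (3*(1-2*nu))
K = 363 / (3*(1-2*0.27)) = 263.043 GPa
K/G = 263.043 / 142.913 = 1.841


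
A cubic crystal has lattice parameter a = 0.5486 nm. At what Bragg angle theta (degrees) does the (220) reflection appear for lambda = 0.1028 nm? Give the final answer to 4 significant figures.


d = a / sqrt(h^2+k^2+l^2)
d = 0.5486 / sqrt(8) = 0.193959 nm
lambda = 2*d*sin(theta)  =>  sin(theta) = lambda / (2*d)
sin(theta) = 0.1028 / (2 * 0.193959) = 0.265004
theta = 15.37 deg


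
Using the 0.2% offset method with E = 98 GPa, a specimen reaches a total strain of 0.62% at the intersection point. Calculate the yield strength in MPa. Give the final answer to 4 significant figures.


Offset strain = 0.002
Elastic strain at yield = total_strain - offset = 6.2e-03 - 0.002 = 4.2e-03
sigma_y = E * elastic_strain = 98000 * 4.2e-03
sigma_y = 411.6 MPa


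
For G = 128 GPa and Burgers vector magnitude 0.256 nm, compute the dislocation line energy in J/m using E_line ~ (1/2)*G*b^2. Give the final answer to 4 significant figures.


E = G*b^2/2
b = 0.256 nm = 2.56e-10 m
G = 128 GPa = 1.28e+11 Pa
E = 0.5 * 1.28e+11 * (2.56e-10)^2
E = 4.194e-09 J/m


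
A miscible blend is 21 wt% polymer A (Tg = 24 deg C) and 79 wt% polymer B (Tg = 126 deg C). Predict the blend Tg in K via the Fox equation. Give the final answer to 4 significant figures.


1/Tg = w1/Tg1 + w2/Tg2 (in Kelvin)
Tg1 = 297.15 K, Tg2 = 399.15 K
1/Tg = 0.21/297.15 + 0.79/399.15
Tg = 372.3 K


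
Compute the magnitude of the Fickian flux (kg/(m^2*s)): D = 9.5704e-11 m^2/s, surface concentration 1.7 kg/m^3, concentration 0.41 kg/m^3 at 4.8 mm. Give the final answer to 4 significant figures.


J = -D * (dC/dx) = D * (C1 - C2) / dx
J = 9.5704e-11 * (1.7 - 0.41) / 4.8e-03
J = 2.572e-08 kg/(m^2*s)


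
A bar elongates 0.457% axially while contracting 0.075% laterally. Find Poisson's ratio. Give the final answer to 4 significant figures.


nu = -epsilon_lat / epsilon_axial
Lateral strain is contraction (negative), so using magnitudes:
nu = 0.075 / 0.457
nu = 0.1641


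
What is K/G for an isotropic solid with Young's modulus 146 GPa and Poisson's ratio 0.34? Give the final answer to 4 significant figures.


G = E / (2*(1+nu))
G = 146 / (2*(1+0.34)) = 54.4776 GPa
K = E / (3*(1-2*nu))
K = 146 / (3*(1-2*0.34)) = 152.083 GPa
K/G = 152.083 / 54.4776 = 2.792


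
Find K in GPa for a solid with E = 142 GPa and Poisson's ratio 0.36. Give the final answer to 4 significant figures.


K = E / (3*(1-2*nu))
K = 142 / (3*(1-2*0.36))
K = 169 GPa


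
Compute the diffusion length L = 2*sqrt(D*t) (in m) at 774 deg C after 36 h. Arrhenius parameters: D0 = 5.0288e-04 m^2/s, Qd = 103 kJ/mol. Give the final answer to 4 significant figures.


Step 1: D = D0 * exp(-Qd/(R*T))
T = 1047.15 K
D = 5.0288e-04 * exp(-103e3 / (8.314 * 1047.15)) = 3.65901e-09 m^2/s
Step 2: L = 2*sqrt(D*t)
t = 36 h = 129600 s
L = 2*sqrt(3.65901e-09 * 129600) = 0.04355 m


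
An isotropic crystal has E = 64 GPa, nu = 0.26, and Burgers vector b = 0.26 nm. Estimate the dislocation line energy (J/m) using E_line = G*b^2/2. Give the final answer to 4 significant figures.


Step 1: G = E / (2*(1+nu))
G = 64 / (2*(1+0.26)) = 25.3968 GPa = 2.53968e+10 Pa
Step 2: E_line = G*b^2/2
b = 0.26 nm = 2.6e-10 m
E_line = 0.5 * 2.53968e+10 * (2.6e-10)^2 = 8.584e-10 J/m


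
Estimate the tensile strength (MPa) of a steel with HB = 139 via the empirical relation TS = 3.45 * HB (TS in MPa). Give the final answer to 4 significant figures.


TS (MPa) = 3.45 * HB
TS = 3.45 * 139
TS = 479.6 MPa


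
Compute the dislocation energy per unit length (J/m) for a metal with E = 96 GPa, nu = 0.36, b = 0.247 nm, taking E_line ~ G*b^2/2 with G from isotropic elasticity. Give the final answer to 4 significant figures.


Step 1: G = E / (2*(1+nu))
G = 96 / (2*(1+0.36)) = 35.2941 GPa = 3.52941e+10 Pa
Step 2: E_line = G*b^2/2
b = 0.247 nm = 2.47e-10 m
E_line = 0.5 * 3.52941e+10 * (2.47e-10)^2 = 1.077e-09 J/m


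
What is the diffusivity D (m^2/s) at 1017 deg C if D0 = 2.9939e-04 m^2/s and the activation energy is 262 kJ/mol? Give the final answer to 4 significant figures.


D = D0 * exp(-Qd / (R*T))
T = 1290.15 K
D = 2.9939e-04 * exp(-262e3 / (8.314 * 1290.15))
D = 7.382e-15 m^2/s


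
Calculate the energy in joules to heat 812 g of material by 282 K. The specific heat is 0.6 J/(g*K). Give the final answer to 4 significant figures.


Q = m * cp * dT
Q = 812 * 0.6 * 282
Q = 137400 J


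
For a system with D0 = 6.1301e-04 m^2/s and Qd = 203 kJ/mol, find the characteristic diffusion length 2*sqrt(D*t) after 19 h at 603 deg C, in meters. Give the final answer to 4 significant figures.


Step 1: D = D0 * exp(-Qd/(R*T))
T = 876.15 K
D = 6.1301e-04 * exp(-203e3 / (8.314 * 876.15)) = 4.83615e-16 m^2/s
Step 2: L = 2*sqrt(D*t)
t = 19 h = 68400 s
L = 2*sqrt(4.83615e-16 * 68400) = 1.15e-05 m


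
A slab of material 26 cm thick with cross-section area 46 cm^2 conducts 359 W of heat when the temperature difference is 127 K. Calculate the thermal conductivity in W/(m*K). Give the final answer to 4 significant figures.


k = Q*L / (A*dT)
L = 0.26 m, A = 4.6e-03 m^2
k = 359 * 0.26 / (4.6e-03 * 127)
k = 159.8 W/(m*K)


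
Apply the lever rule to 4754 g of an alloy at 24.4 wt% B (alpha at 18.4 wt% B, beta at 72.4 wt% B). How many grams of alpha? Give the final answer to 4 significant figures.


f_alpha = (C_beta - C0) / (C_beta - C_alpha)
f_alpha = (72.4 - 24.4) / (72.4 - 18.4) = 0.888889
m_alpha = f_alpha * m_total = 0.888889 * 4754 = 4226 g


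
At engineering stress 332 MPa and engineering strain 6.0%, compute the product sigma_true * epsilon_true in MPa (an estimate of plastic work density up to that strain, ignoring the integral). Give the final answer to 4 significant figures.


sigma_true = sigma_eng * (1 + epsilon_eng)
sigma_true = 332 * (1 + 0.06) = 351.92 MPa
epsilon_true = ln(1 + epsilon_eng)
epsilon_true = ln(1 + 0.06) = 0.0582689
sigma_true * epsilon_true = 351.92 * 0.0582689 = 20.51 MPa


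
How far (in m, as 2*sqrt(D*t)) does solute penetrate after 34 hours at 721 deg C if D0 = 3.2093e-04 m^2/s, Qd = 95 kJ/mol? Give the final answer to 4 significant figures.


Step 1: D = D0 * exp(-Qd/(R*T))
T = 994.15 K
D = 3.2093e-04 * exp(-95e3 / (8.314 * 994.15)) = 3.27144e-09 m^2/s
Step 2: L = 2*sqrt(D*t)
t = 34 h = 122400 s
L = 2*sqrt(3.27144e-09 * 122400) = 0.04002 m


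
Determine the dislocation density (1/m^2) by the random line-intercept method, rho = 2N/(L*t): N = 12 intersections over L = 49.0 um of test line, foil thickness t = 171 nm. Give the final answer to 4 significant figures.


rho = 2N / (L * t)
L = 49.0 um = 4.9e-05 m, t = 171 nm = 1.71e-07 m
rho = 2 * 12 / (4.9e-05 * 1.71e-07)
rho = 2.864e+12 1/m^2


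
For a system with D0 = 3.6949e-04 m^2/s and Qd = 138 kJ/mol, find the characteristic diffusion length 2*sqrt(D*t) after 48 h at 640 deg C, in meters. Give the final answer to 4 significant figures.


Step 1: D = D0 * exp(-Qd/(R*T))
T = 913.15 K
D = 3.6949e-04 * exp(-138e3 / (8.314 * 913.15)) = 4.71352e-12 m^2/s
Step 2: L = 2*sqrt(D*t)
t = 48 h = 172800 s
L = 2*sqrt(4.71352e-12 * 172800) = 1.805e-03 m


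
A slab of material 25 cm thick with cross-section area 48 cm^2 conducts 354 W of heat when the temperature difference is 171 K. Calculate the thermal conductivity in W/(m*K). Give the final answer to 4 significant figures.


k = Q*L / (A*dT)
L = 0.25 m, A = 4.8e-03 m^2
k = 354 * 0.25 / (4.8e-03 * 171)
k = 107.8 W/(m*K)


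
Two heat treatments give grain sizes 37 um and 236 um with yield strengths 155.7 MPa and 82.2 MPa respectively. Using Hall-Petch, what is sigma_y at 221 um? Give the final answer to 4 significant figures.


sigma_y = sigma0 + k / sqrt(d)
1/sqrt(d1) = 1/sqrt(3.7e-05) = 164.399;  1/sqrt(d2) = 65.0945
k = (sigma1 - sigma2) / (1/sqrt(d1) - 1/sqrt(d2)) = (155.7 - 82.2) / (164.399 - 65.0945) = 0.740147 MPa*m^0.5
sigma0 = sigma1 - k/sqrt(d1) = 155.7 - 0.740147*164.399 = 34.0205 MPa
sigma_y(d3) = 34.0205 + 0.740147 / sqrt(2.21e-04) = 83.81 MPa


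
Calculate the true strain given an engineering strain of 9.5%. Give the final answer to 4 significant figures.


epsilon_true = ln(1 + epsilon_eng)
epsilon_true = ln(1 + 0.095)
epsilon_true = 0.09075


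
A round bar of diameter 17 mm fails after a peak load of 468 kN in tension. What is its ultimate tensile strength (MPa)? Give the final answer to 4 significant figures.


A0 = pi*(d/2)^2 = pi*(17/2)^2 = 226.98 mm^2
UTS = F_max / A0 = 468*1000 / 226.98
UTS = 2062 MPa


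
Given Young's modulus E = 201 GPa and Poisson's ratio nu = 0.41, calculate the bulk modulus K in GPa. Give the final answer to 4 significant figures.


K = E / (3*(1-2*nu))
K = 201 / (3*(1-2*0.41))
K = 372.2 GPa


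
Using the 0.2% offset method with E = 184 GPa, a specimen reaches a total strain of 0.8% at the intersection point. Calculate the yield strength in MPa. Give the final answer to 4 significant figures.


Offset strain = 0.002
Elastic strain at yield = total_strain - offset = 8e-03 - 0.002 = 6e-03
sigma_y = E * elastic_strain = 184000 * 6e-03
sigma_y = 1104 MPa


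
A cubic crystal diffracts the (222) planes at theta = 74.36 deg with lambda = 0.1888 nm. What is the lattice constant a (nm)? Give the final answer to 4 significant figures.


d = lambda / (2*sin(theta))
d = 0.1888 / (2*sin(74.36 deg))
d = 0.0980296 nm
a = d * sqrt(h^2+k^2+l^2) = 0.0980296 * sqrt(12)
a = 0.3396 nm


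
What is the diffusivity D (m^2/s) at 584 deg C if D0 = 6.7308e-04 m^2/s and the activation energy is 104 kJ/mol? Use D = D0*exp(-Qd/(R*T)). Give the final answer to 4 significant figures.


D = D0 * exp(-Qd / (R*T))
T = 857.15 K
D = 6.7308e-04 * exp(-104e3 / (8.314 * 857.15))
D = 3.091e-10 m^2/s


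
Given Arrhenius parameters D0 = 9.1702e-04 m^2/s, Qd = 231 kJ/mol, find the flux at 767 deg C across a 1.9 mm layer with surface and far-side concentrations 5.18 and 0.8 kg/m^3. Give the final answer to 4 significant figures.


Step 1: D = D0 * exp(-Qd/(R*T))
T = 767 + 273.15 = 1040.15 K
D = 9.1702e-04 * exp(-231e3 / (8.314 * 1040.15)) = 2.29888e-15 m^2/s
Step 2: J = D * (C1 - C2) / dx
J = 2.29888e-15 * (5.18 - 0.8) / 1.9e-03
J = 5.3e-12 kg/(m^2*s)


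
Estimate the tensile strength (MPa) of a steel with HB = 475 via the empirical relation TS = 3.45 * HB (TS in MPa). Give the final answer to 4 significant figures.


TS (MPa) = 3.45 * HB
TS = 3.45 * 475
TS = 1639 MPa


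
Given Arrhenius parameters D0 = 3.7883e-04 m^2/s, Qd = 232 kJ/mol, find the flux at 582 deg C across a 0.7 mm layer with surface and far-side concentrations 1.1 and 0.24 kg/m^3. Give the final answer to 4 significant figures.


Step 1: D = D0 * exp(-Qd/(R*T))
T = 582 + 273.15 = 855.15 K
D = 3.7883e-04 * exp(-232e3 / (8.314 * 855.15)) = 2.55158e-18 m^2/s
Step 2: J = D * (C1 - C2) / dx
J = 2.55158e-18 * (1.1 - 0.24) / 7e-04
J = 3.135e-15 kg/(m^2*s)


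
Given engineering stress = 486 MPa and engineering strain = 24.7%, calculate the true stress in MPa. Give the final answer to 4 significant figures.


sigma_true = sigma_eng * (1 + epsilon_eng)
sigma_true = 486 * (1 + 0.247)
sigma_true = 606 MPa


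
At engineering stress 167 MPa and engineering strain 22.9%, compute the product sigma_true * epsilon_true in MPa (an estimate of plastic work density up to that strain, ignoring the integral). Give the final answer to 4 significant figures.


sigma_true = sigma_eng * (1 + epsilon_eng)
sigma_true = 167 * (1 + 0.229) = 205.243 MPa
epsilon_true = ln(1 + epsilon_eng)
epsilon_true = ln(1 + 0.229) = 0.206201
sigma_true * epsilon_true = 205.243 * 0.206201 = 42.32 MPa


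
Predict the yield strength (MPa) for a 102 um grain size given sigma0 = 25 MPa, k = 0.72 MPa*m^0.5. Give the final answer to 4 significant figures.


sigma_y = sigma0 + k / sqrt(d)
d = 102 um = 1.02e-04 m
sigma_y = 25 + 0.72 / sqrt(1.02e-04)
sigma_y = 96.29 MPa


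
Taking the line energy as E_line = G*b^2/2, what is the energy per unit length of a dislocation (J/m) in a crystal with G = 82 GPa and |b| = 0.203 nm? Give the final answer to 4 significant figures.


E = G*b^2/2
b = 0.203 nm = 2.03e-10 m
G = 82 GPa = 8.2e+10 Pa
E = 0.5 * 8.2e+10 * (2.03e-10)^2
E = 1.69e-09 J/m


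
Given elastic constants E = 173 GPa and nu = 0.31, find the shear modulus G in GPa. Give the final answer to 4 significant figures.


G = E / (2*(1+nu))
G = 173 / (2*(1+0.31))
G = 66.03 GPa


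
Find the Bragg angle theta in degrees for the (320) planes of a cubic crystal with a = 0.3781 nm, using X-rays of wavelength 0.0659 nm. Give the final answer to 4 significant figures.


d = a / sqrt(h^2+k^2+l^2)
d = 0.3781 / sqrt(13) = 0.104866 nm
lambda = 2*d*sin(theta)  =>  sin(theta) = lambda / (2*d)
sin(theta) = 0.0659 / (2 * 0.104866) = 0.31421
theta = 18.31 deg


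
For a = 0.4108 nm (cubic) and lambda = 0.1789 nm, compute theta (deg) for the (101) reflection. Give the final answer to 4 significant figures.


d = a / sqrt(h^2+k^2+l^2)
d = 0.4108 / sqrt(2) = 0.290479 nm
lambda = 2*d*sin(theta)  =>  sin(theta) = lambda / (2*d)
sin(theta) = 0.1789 / (2 * 0.290479) = 0.307939
theta = 17.94 deg


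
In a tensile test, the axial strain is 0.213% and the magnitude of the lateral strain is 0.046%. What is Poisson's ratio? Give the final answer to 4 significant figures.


nu = -epsilon_lat / epsilon_axial
Lateral strain is contraction (negative), so using magnitudes:
nu = 0.046 / 0.213
nu = 0.216


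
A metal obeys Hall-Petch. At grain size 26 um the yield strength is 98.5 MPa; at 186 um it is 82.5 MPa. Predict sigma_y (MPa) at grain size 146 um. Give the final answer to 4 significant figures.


sigma_y = sigma0 + k / sqrt(d)
1/sqrt(d1) = 1/sqrt(2.6e-05) = 196.116;  1/sqrt(d2) = 73.3236
k = (sigma1 - sigma2) / (1/sqrt(d1) - 1/sqrt(d2)) = (98.5 - 82.5) / (196.116 - 73.3236) = 0.130301 MPa*m^0.5
sigma0 = sigma1 - k/sqrt(d1) = 98.5 - 0.130301*196.116 = 72.9459 MPa
sigma_y(d3) = 72.9459 + 0.130301 / sqrt(1.46e-04) = 83.73 MPa


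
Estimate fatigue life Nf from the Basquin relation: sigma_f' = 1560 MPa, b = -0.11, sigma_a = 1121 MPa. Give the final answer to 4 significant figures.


sigma_a = sigma_f' * (2*Nf)^b
2*Nf = (sigma_a / sigma_f')^(1/b)
2*Nf = (1121 / 1560)^(1/-0.11)
2*Nf = 20.1706
Nf = 10.09 cycles


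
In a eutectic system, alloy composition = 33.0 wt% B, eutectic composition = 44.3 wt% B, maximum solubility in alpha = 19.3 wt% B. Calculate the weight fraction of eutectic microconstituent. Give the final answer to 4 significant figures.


f_primary = (C_e - C0) / (C_e - C_alpha_max)
f_primary = (44.3 - 33.0) / (44.3 - 19.3)
f_primary = 0.452
f_eutectic = 1 - 0.452 = 0.548


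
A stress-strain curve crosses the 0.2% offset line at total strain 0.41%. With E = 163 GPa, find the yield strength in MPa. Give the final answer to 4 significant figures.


Offset strain = 0.002
Elastic strain at yield = total_strain - offset = 4.1e-03 - 0.002 = 2.1e-03
sigma_y = E * elastic_strain = 163000 * 2.1e-03
sigma_y = 342.3 MPa


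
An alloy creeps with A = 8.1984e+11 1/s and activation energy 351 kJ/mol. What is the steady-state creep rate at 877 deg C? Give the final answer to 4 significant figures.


rate = A * exp(-Q / (R*T))
T = 877 + 273.15 = 1150.15 K
rate = 8.1984e+11 * exp(-351e3 / (8.314 * 1150.15))
rate = 9.382e-05 1/s


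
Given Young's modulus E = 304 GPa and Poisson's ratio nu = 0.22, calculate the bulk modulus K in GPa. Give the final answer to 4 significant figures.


K = E / (3*(1-2*nu))
K = 304 / (3*(1-2*0.22))
K = 181 GPa


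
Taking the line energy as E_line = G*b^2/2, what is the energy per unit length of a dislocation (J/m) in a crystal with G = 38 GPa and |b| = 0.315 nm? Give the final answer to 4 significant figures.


E = G*b^2/2
b = 0.315 nm = 3.15e-10 m
G = 38 GPa = 3.8e+10 Pa
E = 0.5 * 3.8e+10 * (3.15e-10)^2
E = 1.885e-09 J/m


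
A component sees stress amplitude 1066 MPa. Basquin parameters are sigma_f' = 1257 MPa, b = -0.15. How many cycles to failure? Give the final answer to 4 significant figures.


sigma_a = sigma_f' * (2*Nf)^b
2*Nf = (sigma_a / sigma_f')^(1/b)
2*Nf = (1066 / 1257)^(1/-0.15)
2*Nf = 3.00046
Nf = 1.5 cycles


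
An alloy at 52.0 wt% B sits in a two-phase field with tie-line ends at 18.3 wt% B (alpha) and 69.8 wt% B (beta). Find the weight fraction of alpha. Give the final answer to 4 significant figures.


f_alpha = (C_beta - C0) / (C_beta - C_alpha)
f_alpha = (69.8 - 52.0) / (69.8 - 18.3)
f_alpha = 0.3456


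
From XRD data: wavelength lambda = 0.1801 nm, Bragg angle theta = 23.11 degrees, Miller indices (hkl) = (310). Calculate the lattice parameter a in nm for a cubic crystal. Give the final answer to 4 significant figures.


d = lambda / (2*sin(theta))
d = 0.1801 / (2*sin(23.11 deg))
d = 0.229428 nm
a = d * sqrt(h^2+k^2+l^2) = 0.229428 * sqrt(10)
a = 0.7255 nm


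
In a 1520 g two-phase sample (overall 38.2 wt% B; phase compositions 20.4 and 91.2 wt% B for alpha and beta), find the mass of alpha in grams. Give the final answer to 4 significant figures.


f_alpha = (C_beta - C0) / (C_beta - C_alpha)
f_alpha = (91.2 - 38.2) / (91.2 - 20.4) = 0.748588
m_alpha = f_alpha * m_total = 0.748588 * 1520 = 1138 g
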